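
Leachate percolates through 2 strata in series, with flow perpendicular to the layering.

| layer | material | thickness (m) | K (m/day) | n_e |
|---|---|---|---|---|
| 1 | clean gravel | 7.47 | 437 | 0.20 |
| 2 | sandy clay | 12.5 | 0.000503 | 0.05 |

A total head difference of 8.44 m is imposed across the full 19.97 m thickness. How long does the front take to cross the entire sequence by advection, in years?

With flow normal to the layers, continuity requires the same specific discharge q through every layer.
Σ(b_i/K_i) = 7.47/437 + 12.5/0.000503 = 24851 d.
q = Δh / Σ(b_i/K_i) = 8.44 / 24851 = 0.0003396 m/day.
In each layer the seepage velocity is v_i = q/n_i, so the layer transit time is t_i = b_i·n_i / q:
  layer 1 (clean gravel): t_1 = 7.47 × 0.20 / 0.0003396 = 4399 d
  layer 2 (sandy clay): t_2 = 12.5 × 0.05 / 0.0003396 = 1840 d
Total t = Σ t_i = 6239 days = 17.08 years.

17.1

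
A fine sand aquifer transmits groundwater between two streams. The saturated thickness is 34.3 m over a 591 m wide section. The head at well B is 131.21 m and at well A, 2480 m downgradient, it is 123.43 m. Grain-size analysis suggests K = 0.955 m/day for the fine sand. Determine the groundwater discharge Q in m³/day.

60.7

Cross-sectional area A = 591 × 34.3 = 20271 m².
Hydraulic gradient i = (131.21 − 123.43) / 2480 = 7.78 / 2480 = 0.003137.
Darcy's law: Q = K · A · i = 0.9550 × 20271 × 0.003137 = 60.73 m³/day.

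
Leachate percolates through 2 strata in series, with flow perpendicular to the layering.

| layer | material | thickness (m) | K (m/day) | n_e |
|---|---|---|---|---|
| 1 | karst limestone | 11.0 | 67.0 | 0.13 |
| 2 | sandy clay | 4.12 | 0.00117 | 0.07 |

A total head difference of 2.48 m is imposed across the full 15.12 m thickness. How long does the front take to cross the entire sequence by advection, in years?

6.68

With flow normal to the layers, continuity requires the same specific discharge q through every layer.
Σ(b_i/K_i) = 11.0/67.0 + 4.12/0.00117 = 3522 d.
q = Δh / Σ(b_i/K_i) = 2.48 / 3522 = 0.0007042 m/day.
In each layer the seepage velocity is v_i = q/n_i, so the layer transit time is t_i = b_i·n_i / q:
  layer 1 (karst limestone): t_1 = 11.0 × 0.13 / 0.0007042 = 2031 d
  layer 2 (sandy clay): t_2 = 4.12 × 0.07 / 0.0007042 = 409.5 d
Total t = Σ t_i = 2440 days = 6.681 years.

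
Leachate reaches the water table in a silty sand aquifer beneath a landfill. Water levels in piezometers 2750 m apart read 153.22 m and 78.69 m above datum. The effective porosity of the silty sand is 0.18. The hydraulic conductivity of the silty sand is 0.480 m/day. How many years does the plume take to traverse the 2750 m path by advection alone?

Hydraulic gradient i = (153.22 − 78.69) / 2750 = 74.53 / 2750 = 0.02710.
Darcy flux q = K · i = 0.4800 × 0.02710 = 0.01301 m/day.
Seepage velocity v = q / n_e = 0.01301 / 0.18 = 0.07227 m/day.
Travel time t = L / v = 2750 / 0.07227 = 38051 days = 104.2 years.

104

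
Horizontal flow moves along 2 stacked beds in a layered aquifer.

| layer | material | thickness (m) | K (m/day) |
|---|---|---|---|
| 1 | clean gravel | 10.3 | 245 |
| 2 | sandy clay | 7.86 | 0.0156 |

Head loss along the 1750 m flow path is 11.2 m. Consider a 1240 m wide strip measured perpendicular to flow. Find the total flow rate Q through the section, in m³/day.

20000

Flow is parallel to layering, so each bed carries its own Darcy discharge and the transmissivities add.
Σ(K_i·b_i) = 245×10.3 + 0.0156×7.86 = 2524 m²/day.
Hydraulic gradient i = Δh / L = 11.2 / 1750 = 0.006400.
Q = Σ(K_i·b_i) · W · i = 2524 × 1240 × 0.006400 = 20027 m³/day.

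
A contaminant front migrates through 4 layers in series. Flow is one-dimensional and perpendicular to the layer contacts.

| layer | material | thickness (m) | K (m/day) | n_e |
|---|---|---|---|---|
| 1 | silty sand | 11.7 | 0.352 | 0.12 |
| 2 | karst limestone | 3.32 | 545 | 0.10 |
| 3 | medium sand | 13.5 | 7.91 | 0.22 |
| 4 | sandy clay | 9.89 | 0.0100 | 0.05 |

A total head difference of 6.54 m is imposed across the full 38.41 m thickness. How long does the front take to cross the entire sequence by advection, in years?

With flow normal to the layers, continuity requires the same specific discharge q through every layer.
Σ(b_i/K_i) = 11.7/0.352 + 3.32/545 + 13.5/7.91 + 9.89/0.0100 = 1024 d.
q = Δh / Σ(b_i/K_i) = 6.54 / 1024 = 0.006387 m/day.
In each layer the seepage velocity is v_i = q/n_i, so the layer transit time is t_i = b_i·n_i / q:
  layer 1 (silty sand): t_1 = 11.7 × 0.12 / 0.006387 = 219.8 d
  layer 2 (karst limestone): t_2 = 3.32 × 0.10 / 0.006387 = 51.98 d
  layer 3 (medium sand): t_3 = 13.5 × 0.22 / 0.006387 = 465.0 d
  layer 4 (sandy clay): t_4 = 9.89 × 0.05 / 0.006387 = 77.42 d
Total t = Σ t_i = 814.2 days = 2.229 years.

2.23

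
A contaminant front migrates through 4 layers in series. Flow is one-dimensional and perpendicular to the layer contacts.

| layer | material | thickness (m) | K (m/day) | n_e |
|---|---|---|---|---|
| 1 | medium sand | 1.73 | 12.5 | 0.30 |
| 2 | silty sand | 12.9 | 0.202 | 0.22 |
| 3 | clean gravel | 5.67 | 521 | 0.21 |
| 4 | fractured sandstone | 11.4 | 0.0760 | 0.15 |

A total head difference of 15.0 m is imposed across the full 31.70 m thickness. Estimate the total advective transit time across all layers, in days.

89.3

With flow normal to the layers, continuity requires the same specific discharge q through every layer.
Σ(b_i/K_i) = 1.73/12.5 + 12.9/0.202 + 5.67/521 + 11.4/0.0760 = 214.0 d.
q = Δh / Σ(b_i/K_i) = 15.0 / 214.0 = 0.07009 m/day.
In each layer the seepage velocity is v_i = q/n_i, so the layer transit time is t_i = b_i·n_i / q:
  layer 1 (medium sand): t_1 = 1.73 × 0.30 / 0.07009 = 7.405 d
  layer 2 (silty sand): t_2 = 12.9 × 0.22 / 0.07009 = 40.49 d
  layer 3 (clean gravel): t_3 = 5.67 × 0.21 / 0.07009 = 16.99 d
  layer 4 (fractured sandstone): t_4 = 11.4 × 0.15 / 0.07009 = 24.40 d
Total t = Σ t_i = 89.28 days.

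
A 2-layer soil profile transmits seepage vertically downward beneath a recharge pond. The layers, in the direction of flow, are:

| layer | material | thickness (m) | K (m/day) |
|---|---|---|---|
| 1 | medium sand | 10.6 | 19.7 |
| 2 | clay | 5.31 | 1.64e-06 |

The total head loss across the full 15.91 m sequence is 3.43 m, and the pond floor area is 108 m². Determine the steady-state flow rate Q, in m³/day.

0.000114

Flow is perpendicular to layering, so the layers act in series and the equivalent K is the thickness-weighted harmonic mean.
Total thickness L = 10.6 + 5.31 = 15.91 m.
Σ(b_i/K_i) = 10.6/19.7 + 5.31/1.64e-06 = 3.238e+06 d.
K_eq = L / Σ(b_i/K_i) = 15.91 / 3.238e+06 = 4.914e-06 m/day.
Q = K_eq · A · (Δh/L) = 4.914e-06 × 108 × (3.43/15.91) = 0.0001144 m³/day.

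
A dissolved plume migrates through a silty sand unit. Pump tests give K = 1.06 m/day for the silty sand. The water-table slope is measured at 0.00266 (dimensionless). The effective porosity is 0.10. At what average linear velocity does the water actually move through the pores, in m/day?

Hydraulic gradient i = 0.00266.
Darcy flux q = K · i = 1.060 × 0.002660 = 0.002820 m/day.
Seepage velocity v = q / n_e = 0.002820 / 0.10 = 0.02820 m/day.

0.0282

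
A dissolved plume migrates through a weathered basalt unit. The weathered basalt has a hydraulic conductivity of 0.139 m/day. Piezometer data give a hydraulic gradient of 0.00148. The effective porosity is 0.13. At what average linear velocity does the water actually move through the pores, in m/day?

Hydraulic gradient i = 0.00148.
Darcy flux q = K · i = 0.1390 × 0.001480 = 0.0002057 m/day.
Seepage velocity v = q / n_e = 0.0002057 / 0.13 = 0.001582 m/day.

0.00158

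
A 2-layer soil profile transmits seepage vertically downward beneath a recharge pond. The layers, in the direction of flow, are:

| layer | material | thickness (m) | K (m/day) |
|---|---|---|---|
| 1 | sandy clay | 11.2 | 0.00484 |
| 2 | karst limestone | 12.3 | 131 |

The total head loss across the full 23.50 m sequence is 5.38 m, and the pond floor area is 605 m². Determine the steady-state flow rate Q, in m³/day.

Flow is perpendicular to layering, so the layers act in series and the equivalent K is the thickness-weighted harmonic mean.
Total thickness L = 11.2 + 12.3 = 23.50 m.
Σ(b_i/K_i) = 11.2/0.00484 + 12.3/131 = 2314 d.
K_eq = L / Σ(b_i/K_i) = 23.50 / 2314 = 0.01015 m/day.
Q = K_eq · A · (Δh/L) = 0.01015 × 605 × (5.38/23.50) = 1.407 m³/day.

1.41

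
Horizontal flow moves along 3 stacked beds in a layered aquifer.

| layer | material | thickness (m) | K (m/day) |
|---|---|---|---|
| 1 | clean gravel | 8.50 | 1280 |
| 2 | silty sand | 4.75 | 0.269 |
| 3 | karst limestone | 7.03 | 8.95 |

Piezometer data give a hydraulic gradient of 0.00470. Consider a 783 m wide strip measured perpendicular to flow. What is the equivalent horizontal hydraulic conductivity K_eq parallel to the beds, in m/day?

Flow is parallel to layering, so each bed carries its own Darcy discharge and the transmissivities add.
Σ(K_i·b_i) = 1280×8.50 + 0.269×4.75 + 8.95×7.03 = 10944 m²/day.
Total thickness b = 20.28 m, so K_eq = Σ(K_i·b_i)/b = 539.7 m/day.

540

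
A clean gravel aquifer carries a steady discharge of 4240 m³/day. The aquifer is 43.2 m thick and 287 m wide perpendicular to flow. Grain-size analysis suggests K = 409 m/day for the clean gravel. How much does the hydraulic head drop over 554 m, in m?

0.463

Cross-sectional area A = 287 × 43.2 = 12398 m².
From Q = K·A·i, i = Q / (K·A) = 4240 / (409.0 × 12398) = 0.0008361.
Head loss Δh = i · L = 0.0008361 × 554 = 0.4632 m.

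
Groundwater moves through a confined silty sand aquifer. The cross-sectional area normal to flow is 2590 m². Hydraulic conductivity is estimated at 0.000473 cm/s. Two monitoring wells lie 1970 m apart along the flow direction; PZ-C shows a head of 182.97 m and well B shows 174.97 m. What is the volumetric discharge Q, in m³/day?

4.30

Convert K: 0.000473 cm/s × 864 = 0.4087 m/day.
Hydraulic gradient i = (182.97 − 174.97) / 1970 = 8 / 1970 = 0.004061.
Darcy's law: Q = K · A · i = 0.4087 × 2590 × 0.004061 = 4.298 m³/day.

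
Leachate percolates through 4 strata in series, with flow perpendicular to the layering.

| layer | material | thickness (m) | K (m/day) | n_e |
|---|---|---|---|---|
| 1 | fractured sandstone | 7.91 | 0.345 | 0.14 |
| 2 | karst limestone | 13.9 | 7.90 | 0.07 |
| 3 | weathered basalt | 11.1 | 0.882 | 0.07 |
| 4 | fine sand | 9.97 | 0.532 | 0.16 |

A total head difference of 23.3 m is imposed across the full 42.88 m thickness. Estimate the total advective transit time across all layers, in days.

With flow normal to the layers, continuity requires the same specific discharge q through every layer.
Σ(b_i/K_i) = 7.91/0.345 + 13.9/7.90 + 11.1/0.882 + 9.97/0.532 = 56.01 d.
q = Δh / Σ(b_i/K_i) = 23.3 / 56.01 = 0.4160 m/day.
In each layer the seepage velocity is v_i = q/n_i, so the layer transit time is t_i = b_i·n_i / q:
  layer 1 (fractured sandstone): t_1 = 7.91 × 0.14 / 0.4160 = 2.662 d
  layer 2 (karst limestone): t_2 = 13.9 × 0.07 / 0.4160 = 2.339 d
  layer 3 (weathered basalt): t_3 = 11.1 × 0.07 / 0.4160 = 1.868 d
  layer 4 (fine sand): t_4 = 9.97 × 0.16 / 0.4160 = 3.835 d
Total t = Σ t_i = 10.70 days.

10.7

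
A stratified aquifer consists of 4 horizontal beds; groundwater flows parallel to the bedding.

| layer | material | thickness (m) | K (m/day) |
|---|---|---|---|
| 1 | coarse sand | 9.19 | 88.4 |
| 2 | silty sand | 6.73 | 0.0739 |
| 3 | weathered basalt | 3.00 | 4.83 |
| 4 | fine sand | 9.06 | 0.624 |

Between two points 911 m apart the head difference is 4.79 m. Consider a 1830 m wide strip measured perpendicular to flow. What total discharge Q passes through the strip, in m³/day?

8020

Flow is parallel to layering, so each bed carries its own Darcy discharge and the transmissivities add.
Σ(K_i·b_i) = 88.4×9.19 + 0.0739×6.73 + 4.83×3.00 + 0.624×9.06 = 833.0 m²/day.
Hydraulic gradient i = Δh / L = 4.79 / 911 = 0.005258.
Q = Σ(K_i·b_i) · W · i = 833.0 × 1830 × 0.005258 = 8016 m³/day.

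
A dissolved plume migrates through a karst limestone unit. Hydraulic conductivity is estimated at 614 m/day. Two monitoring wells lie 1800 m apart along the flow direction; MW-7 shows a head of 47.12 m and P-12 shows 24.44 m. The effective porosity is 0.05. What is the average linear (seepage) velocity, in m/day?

Hydraulic gradient i = (47.12 − 24.44) / 1800 = 22.68 / 1800 = 0.01260.
Darcy flux q = K · i = 614.0 × 0.01260 = 7.736 m/day.
Seepage velocity v = q / n_e = 7.736 / 0.05 = 154.7 m/day.

155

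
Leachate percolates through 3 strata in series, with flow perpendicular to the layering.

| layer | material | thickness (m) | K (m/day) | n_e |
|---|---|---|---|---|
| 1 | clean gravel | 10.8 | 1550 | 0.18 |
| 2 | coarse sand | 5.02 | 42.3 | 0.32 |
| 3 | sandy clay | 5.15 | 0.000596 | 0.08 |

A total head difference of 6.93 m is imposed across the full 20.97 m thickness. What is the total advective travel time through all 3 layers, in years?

With flow normal to the layers, continuity requires the same specific discharge q through every layer.
Σ(b_i/K_i) = 10.8/1550 + 5.02/42.3 + 5.15/0.000596 = 8641 d.
q = Δh / Σ(b_i/K_i) = 6.93 / 8641 = 0.0008020 m/day.
In each layer the seepage velocity is v_i = q/n_i, so the layer transit time is t_i = b_i·n_i / q:
  layer 1 (clean gravel): t_1 = 10.8 × 0.18 / 0.0008020 = 2424 d
  layer 2 (coarse sand): t_2 = 5.02 × 0.32 / 0.0008020 = 2003 d
  layer 3 (sandy clay): t_3 = 5.15 × 0.08 / 0.0008020 = 513.7 d
Total t = Σ t_i = 4941 days = 13.53 years.

13.5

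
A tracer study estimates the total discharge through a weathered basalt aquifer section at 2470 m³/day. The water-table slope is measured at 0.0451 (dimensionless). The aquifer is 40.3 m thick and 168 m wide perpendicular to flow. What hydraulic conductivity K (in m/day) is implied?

Cross-sectional area A = 168 × 40.3 = 6770 m².
Hydraulic gradient i = 0.0451.
From Q = K·A·i, K = Q / (A·i) = 2470 / (6770 × 0.04510) = 8.089 m/day.

8.09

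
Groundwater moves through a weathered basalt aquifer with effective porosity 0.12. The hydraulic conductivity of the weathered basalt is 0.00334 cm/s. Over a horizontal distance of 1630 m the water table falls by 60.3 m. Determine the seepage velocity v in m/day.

Convert K: 0.00334 cm/s × 864 = 2.886 m/day.
Hydraulic gradient i = Δh / L = 60.3 / 1630 = 0.03699.
Darcy flux q = K · i = 2.886 × 0.03699 = 0.1068 m/day.
Seepage velocity v = q / n_e = 0.1068 / 0.12 = 0.8896 m/day.

0.890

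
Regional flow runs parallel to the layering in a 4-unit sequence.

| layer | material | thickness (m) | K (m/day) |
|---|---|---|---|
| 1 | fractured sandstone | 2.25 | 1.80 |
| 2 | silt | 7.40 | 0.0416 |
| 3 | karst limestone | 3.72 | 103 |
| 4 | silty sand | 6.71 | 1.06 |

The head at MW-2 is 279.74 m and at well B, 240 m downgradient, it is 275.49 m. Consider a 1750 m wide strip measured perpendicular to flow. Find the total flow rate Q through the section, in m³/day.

12200

Flow is parallel to layering, so each bed carries its own Darcy discharge and the transmissivities add.
Σ(K_i·b_i) = 1.80×2.25 + 0.0416×7.40 + 103×3.72 + 1.06×6.71 = 394.6 m²/day.
Hydraulic gradient i = (279.74 − 275.49) / 240 = 4.25 / 240 = 0.01771.
Q = Σ(K_i·b_i) · W · i = 394.6 × 1750 × 0.01771 = 12229 m³/day.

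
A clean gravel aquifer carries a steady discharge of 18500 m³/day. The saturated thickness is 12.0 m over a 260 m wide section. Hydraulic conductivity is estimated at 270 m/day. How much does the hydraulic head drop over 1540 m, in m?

Cross-sectional area A = 260 × 12.0 = 3120 m².
From Q = K·A·i, i = Q / (K·A) = 18500 / (270.0 × 3120) = 0.02196.
Head loss Δh = i · L = 0.02196 × 1540 = 33.82 m.

33.8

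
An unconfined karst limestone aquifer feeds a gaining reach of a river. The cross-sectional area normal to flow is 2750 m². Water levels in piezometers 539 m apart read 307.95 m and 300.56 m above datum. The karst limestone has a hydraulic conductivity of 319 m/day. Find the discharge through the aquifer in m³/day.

12000

Hydraulic gradient i = (307.95 − 300.56) / 539 = 7.39 / 539 = 0.01371.
Darcy's law: Q = K · A · i = 319.0 × 2750 × 0.01371 = 12028 m³/day.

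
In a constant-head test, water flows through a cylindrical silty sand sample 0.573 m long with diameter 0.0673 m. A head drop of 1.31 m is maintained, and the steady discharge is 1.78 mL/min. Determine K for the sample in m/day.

Cross-sectional area A = π·(d/2)² = π × (0.0673/2)² = 0.003557 m².
Convert discharge: 1.78 mL/min = 2.967e-08 m³/s.
Darcy's law rearranged: K = Q·L / (A·Δh) = 2.967e-08 × 0.573 / (0.003557 × 1.31) = 3.648e-06 m/s = 0.3152 m/day.

0.315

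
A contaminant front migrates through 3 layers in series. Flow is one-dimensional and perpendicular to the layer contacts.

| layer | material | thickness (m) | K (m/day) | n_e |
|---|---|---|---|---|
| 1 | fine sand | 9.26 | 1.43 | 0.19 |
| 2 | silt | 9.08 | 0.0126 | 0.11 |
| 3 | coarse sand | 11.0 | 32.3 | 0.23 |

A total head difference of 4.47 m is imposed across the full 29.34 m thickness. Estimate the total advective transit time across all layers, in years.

2.36

With flow normal to the layers, continuity requires the same specific discharge q through every layer.
Σ(b_i/K_i) = 9.26/1.43 + 9.08/0.0126 + 11.0/32.3 = 727.5 d.
q = Δh / Σ(b_i/K_i) = 4.47 / 727.5 = 0.006145 m/day.
In each layer the seepage velocity is v_i = q/n_i, so the layer transit time is t_i = b_i·n_i / q:
  layer 1 (fine sand): t_1 = 9.26 × 0.19 / 0.006145 = 286.3 d
  layer 2 (silt): t_2 = 9.08 × 0.11 / 0.006145 = 162.5 d
  layer 3 (coarse sand): t_3 = 11.0 × 0.23 / 0.006145 = 411.7 d
Total t = Σ t_i = 860.6 days = 2.356 years.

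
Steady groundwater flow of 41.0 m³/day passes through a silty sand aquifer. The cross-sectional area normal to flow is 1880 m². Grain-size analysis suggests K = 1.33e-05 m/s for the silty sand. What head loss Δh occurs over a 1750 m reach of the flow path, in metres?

33.2

Convert K: 1.33e-05 m/s × 86400 = 1.149 m/day.
From Q = K·A·i, i = Q / (K·A) = 41.0 / (1.149 × 1880) = 0.01898.
Head loss Δh = i · L = 0.01898 × 1750 = 33.21 m.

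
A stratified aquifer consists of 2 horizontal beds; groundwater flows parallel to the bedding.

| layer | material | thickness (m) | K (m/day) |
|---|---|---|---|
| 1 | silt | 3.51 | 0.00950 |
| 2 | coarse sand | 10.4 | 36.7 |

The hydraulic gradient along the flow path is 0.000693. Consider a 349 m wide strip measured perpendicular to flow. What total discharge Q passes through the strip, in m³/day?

Flow is parallel to layering, so each bed carries its own Darcy discharge and the transmissivities add.
Σ(K_i·b_i) = 0.00950×3.51 + 36.7×10.4 = 381.7 m²/day.
Hydraulic gradient i = 0.000693.
Q = Σ(K_i·b_i) · W · i = 381.7 × 349 × 0.0006930 = 92.32 m³/day.

92.3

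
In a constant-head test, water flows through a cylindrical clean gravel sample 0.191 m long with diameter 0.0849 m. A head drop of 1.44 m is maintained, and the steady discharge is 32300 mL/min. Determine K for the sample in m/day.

Cross-sectional area A = π·(d/2)² = π × (0.0849/2)² = 0.005661 m².
Convert discharge: 32300 mL/min = 0.0005383 m³/s.
Darcy's law rearranged: K = Q·L / (A·Δh) = 0.0005383 × 0.191 / (0.005661 × 1.44) = 0.01261 m/s = 1090 m/day.

1090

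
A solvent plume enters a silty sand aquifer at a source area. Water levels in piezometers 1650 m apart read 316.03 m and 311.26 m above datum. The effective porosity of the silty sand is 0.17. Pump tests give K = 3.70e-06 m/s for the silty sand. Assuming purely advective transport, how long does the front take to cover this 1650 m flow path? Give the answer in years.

Convert K: 3.70e-06 m/s × 86400 = 0.3197 m/day.
Hydraulic gradient i = (316.03 − 311.26) / 1650 = 4.77 / 1650 = 0.002891.
Darcy flux q = K · i = 0.3197 × 0.002891 = 0.0009242 m/day.
Seepage velocity v = q / n_e = 0.0009242 / 0.17 = 0.005436 m/day.
Travel time t = L / v = 1650 / 0.005436 = 3.035e+05 days = 831.0 years.

831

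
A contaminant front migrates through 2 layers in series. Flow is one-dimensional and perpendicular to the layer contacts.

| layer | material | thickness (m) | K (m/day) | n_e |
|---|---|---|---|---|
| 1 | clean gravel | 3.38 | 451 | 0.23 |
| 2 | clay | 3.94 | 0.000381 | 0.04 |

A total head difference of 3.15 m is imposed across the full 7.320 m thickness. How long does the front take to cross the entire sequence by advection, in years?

With flow normal to the layers, continuity requires the same specific discharge q through every layer.
Σ(b_i/K_i) = 3.38/451 + 3.94/0.000381 = 10341 d.
q = Δh / Σ(b_i/K_i) = 3.15 / 10341 = 0.0003046 m/day.
In each layer the seepage velocity is v_i = q/n_i, so the layer transit time is t_i = b_i·n_i / q:
  layer 1 (clean gravel): t_1 = 3.38 × 0.23 / 0.0003046 = 2552 d
  layer 2 (clay): t_2 = 3.94 × 0.04 / 0.0003046 = 517.4 d
Total t = Σ t_i = 3070 days = 8.404 years.

8.40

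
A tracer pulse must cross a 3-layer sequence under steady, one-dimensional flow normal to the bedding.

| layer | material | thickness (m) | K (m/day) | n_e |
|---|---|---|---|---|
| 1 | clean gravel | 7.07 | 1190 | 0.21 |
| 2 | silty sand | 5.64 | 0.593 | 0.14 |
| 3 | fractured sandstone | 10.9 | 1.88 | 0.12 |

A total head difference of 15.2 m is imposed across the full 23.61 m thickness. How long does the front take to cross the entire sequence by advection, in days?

3.61

With flow normal to the layers, continuity requires the same specific discharge q through every layer.
Σ(b_i/K_i) = 7.07/1190 + 5.64/0.593 + 10.9/1.88 = 15.31 d.
q = Δh / Σ(b_i/K_i) = 15.2 / 15.31 = 0.9925 m/day.
In each layer the seepage velocity is v_i = q/n_i, so the layer transit time is t_i = b_i·n_i / q:
  layer 1 (clean gravel): t_1 = 7.07 × 0.21 / 0.9925 = 1.496 d
  layer 2 (silty sand): t_2 = 5.64 × 0.14 / 0.9925 = 0.7956 d
  layer 3 (fractured sandstone): t_3 = 10.9 × 0.12 / 0.9925 = 1.318 d
Total t = Σ t_i = 3.609 days.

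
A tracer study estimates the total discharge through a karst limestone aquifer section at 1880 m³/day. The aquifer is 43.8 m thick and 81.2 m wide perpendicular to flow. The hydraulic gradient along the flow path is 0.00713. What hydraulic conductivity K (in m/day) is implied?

Cross-sectional area A = 81.2 × 43.8 = 3557 m².
Hydraulic gradient i = 0.00713.
From Q = K·A·i, K = Q / (A·i) = 1880 / (3557 × 0.007130) = 74.14 m/day.

74.1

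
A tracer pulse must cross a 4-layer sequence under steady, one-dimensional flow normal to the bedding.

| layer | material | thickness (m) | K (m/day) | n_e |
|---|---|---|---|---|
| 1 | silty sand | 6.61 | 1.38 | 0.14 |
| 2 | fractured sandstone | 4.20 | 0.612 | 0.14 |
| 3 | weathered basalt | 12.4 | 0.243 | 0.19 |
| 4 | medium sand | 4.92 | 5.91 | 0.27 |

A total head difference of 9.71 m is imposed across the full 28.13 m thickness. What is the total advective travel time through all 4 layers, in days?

34.0

With flow normal to the layers, continuity requires the same specific discharge q through every layer.
Σ(b_i/K_i) = 6.61/1.38 + 4.20/0.612 + 12.4/0.243 + 4.92/5.91 = 63.51 d.
q = Δh / Σ(b_i/K_i) = 9.71 / 63.51 = 0.1529 m/day.
In each layer the seepage velocity is v_i = q/n_i, so the layer transit time is t_i = b_i·n_i / q:
  layer 1 (silty sand): t_1 = 6.61 × 0.14 / 0.1529 = 6.053 d
  layer 2 (fractured sandstone): t_2 = 4.20 × 0.14 / 0.1529 = 3.846 d
  layer 3 (weathered basalt): t_3 = 12.4 × 0.19 / 0.1529 = 15.41 d
  layer 4 (medium sand): t_4 = 4.92 × 0.27 / 0.1529 = 8.689 d
Total t = Σ t_i = 34.00 days.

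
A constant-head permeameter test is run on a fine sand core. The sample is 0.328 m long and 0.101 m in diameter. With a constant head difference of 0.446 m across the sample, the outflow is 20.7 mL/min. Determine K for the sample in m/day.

Cross-sectional area A = π·(d/2)² = π × (0.101/2)² = 0.008012 m².
Convert discharge: 20.7 mL/min = 3.450e-07 m³/s.
Darcy's law rearranged: K = Q·L / (A·Δh) = 3.450e-07 × 0.328 / (0.008012 × 0.446) = 3.167e-05 m/s = 2.736 m/day.

2.74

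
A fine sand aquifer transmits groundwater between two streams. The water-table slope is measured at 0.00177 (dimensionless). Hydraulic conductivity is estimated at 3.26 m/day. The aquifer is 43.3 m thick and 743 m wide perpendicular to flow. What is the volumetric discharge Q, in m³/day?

186

Cross-sectional area A = 743 × 43.3 = 32172 m².
Hydraulic gradient i = 0.00177.
Darcy's law: Q = K · A · i = 3.260 × 32172 × 0.001770 = 185.6 m³/day.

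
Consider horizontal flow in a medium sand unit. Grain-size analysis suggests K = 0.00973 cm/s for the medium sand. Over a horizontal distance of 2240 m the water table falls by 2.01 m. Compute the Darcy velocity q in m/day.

0.00754

Convert K: 0.00973 cm/s × 864 = 8.407 m/day.
Hydraulic gradient i = Δh / L = 2.01 / 2240 = 0.0008973.
Specific discharge q = K · i = 8.407 × 0.0008973 = 0.007544 m/day.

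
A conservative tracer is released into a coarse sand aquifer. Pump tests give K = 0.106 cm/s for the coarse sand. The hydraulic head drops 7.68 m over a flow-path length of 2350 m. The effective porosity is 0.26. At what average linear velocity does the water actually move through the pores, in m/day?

1.15

Convert K: 0.106 cm/s × 864 = 91.58 m/day.
Hydraulic gradient i = Δh / L = 7.68 / 2350 = 0.003268.
Darcy flux q = K · i = 91.58 × 0.003268 = 0.2993 m/day.
Seepage velocity v = q / n_e = 0.2993 / 0.26 = 1.151 m/day.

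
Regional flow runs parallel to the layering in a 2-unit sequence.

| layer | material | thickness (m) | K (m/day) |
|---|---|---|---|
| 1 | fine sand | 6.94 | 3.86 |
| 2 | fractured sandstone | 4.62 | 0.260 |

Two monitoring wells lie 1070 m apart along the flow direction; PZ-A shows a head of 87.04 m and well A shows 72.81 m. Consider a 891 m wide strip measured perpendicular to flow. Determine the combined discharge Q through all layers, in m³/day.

332

Flow is parallel to layering, so each bed carries its own Darcy discharge and the transmissivities add.
Σ(K_i·b_i) = 3.86×6.94 + 0.260×4.62 = 27.99 m²/day.
Hydraulic gradient i = (87.04 − 72.81) / 1070 = 14.23 / 1070 = 0.01330.
Q = Σ(K_i·b_i) · W · i = 27.99 × 891 × 0.01330 = 331.7 m³/day.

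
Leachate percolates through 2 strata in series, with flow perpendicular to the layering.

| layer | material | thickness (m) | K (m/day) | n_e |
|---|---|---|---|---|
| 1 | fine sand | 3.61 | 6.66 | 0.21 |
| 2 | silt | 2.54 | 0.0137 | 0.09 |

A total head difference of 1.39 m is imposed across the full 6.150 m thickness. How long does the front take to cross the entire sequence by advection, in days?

132

With flow normal to the layers, continuity requires the same specific discharge q through every layer.
Σ(b_i/K_i) = 3.61/6.66 + 2.54/0.0137 = 185.9 d.
q = Δh / Σ(b_i/K_i) = 1.39 / 185.9 = 0.007475 m/day.
In each layer the seepage velocity is v_i = q/n_i, so the layer transit time is t_i = b_i·n_i / q:
  layer 1 (fine sand): t_1 = 3.61 × 0.21 / 0.007475 = 101.4 d
  layer 2 (silt): t_2 = 2.54 × 0.09 / 0.007475 = 30.58 d
Total t = Σ t_i = 132.0 days.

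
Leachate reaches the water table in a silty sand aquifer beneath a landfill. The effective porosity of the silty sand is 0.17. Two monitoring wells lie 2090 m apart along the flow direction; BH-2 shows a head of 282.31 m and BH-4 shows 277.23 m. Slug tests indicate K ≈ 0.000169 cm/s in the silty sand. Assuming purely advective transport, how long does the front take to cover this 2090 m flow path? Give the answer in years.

Convert K: 0.000169 cm/s × 864 = 0.1460 m/day.
Hydraulic gradient i = (282.31 − 277.23) / 2090 = 5.08 / 2090 = 0.002431.
Darcy flux q = K · i = 0.1460 × 0.002431 = 0.0003549 m/day.
Seepage velocity v = q / n_e = 0.0003549 / 0.17 = 0.002088 m/day.
Travel time t = L / v = 2090 / 0.002088 = 1.001e+06 days = 2741 years.

2740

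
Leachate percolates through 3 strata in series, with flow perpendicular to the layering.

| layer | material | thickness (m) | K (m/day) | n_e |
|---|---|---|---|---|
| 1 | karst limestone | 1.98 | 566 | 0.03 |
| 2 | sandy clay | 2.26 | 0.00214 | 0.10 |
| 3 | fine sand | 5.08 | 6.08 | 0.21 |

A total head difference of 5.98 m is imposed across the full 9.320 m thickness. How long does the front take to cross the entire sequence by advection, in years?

With flow normal to the layers, continuity requires the same specific discharge q through every layer.
Σ(b_i/K_i) = 1.98/566 + 2.26/0.00214 + 5.08/6.08 = 1057 d.
q = Δh / Σ(b_i/K_i) = 5.98 / 1057 = 0.005658 m/day.
In each layer the seepage velocity is v_i = q/n_i, so the layer transit time is t_i = b_i·n_i / q:
  layer 1 (karst limestone): t_1 = 1.98 × 0.03 / 0.005658 = 10.50 d
  layer 2 (sandy clay): t_2 = 2.26 × 0.10 / 0.005658 = 39.94 d
  layer 3 (fine sand): t_3 = 5.08 × 0.21 / 0.005658 = 188.5 d
Total t = Σ t_i = 239.0 days = 0.6543 years.

0.654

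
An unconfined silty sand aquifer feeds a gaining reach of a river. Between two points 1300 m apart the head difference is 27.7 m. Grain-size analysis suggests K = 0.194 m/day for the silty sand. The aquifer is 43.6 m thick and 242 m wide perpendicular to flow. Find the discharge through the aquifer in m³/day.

Cross-sectional area A = 242 × 43.6 = 10551 m².
Hydraulic gradient i = Δh / L = 27.7 / 1300 = 0.02131.
Darcy's law: Q = K · A · i = 0.1940 × 10551 × 0.02131 = 43.62 m³/day.

43.6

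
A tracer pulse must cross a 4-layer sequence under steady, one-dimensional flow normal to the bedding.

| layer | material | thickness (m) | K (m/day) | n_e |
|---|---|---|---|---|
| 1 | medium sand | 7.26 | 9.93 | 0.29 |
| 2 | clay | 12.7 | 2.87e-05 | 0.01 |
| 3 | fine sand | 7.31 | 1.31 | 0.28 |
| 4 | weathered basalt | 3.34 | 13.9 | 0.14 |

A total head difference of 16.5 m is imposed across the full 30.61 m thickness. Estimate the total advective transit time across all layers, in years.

349

With flow normal to the layers, continuity requires the same specific discharge q through every layer.
Σ(b_i/K_i) = 7.26/9.93 + 12.7/2.87e-05 + 7.31/1.31 + 3.34/13.9 = 4.425e+05 d.
q = Δh / Σ(b_i/K_i) = 16.5 / 4.425e+05 = 3.729e-05 m/day.
In each layer the seepage velocity is v_i = q/n_i, so the layer transit time is t_i = b_i·n_i / q:
  layer 1 (medium sand): t_1 = 7.26 × 0.29 / 3.729e-05 = 56465 d
  layer 2 (clay): t_2 = 12.7 × 0.01 / 3.729e-05 = 3406 d
  layer 3 (fine sand): t_3 = 7.31 × 0.28 / 3.729e-05 = 54893 d
  layer 4 (weathered basalt): t_4 = 3.34 × 0.14 / 3.729e-05 = 12541 d
Total t = Σ t_i = 1.273e+05 days = 348.5 years.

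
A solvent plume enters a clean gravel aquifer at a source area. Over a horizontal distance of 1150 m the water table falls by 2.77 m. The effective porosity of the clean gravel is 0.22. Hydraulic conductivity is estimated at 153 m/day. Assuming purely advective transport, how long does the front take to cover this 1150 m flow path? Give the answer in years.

1.88

Hydraulic gradient i = Δh / L = 2.77 / 1150 = 0.002409.
Darcy flux q = K · i = 153.0 × 0.002409 = 0.3685 m/day.
Seepage velocity v = q / n_e = 0.3685 / 0.22 = 1.675 m/day.
Travel time t = L / v = 1150 / 1.675 = 686.5 days = 1.880 years.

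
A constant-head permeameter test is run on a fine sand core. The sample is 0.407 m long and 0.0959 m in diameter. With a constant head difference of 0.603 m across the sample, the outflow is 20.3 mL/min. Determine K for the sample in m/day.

Cross-sectional area A = π·(d/2)² = π × (0.0959/2)² = 0.007223 m².
Convert discharge: 20.3 mL/min = 3.383e-07 m³/s.
Darcy's law rearranged: K = Q·L / (A·Δh) = 3.383e-07 × 0.407 / (0.007223 × 0.603) = 3.162e-05 m/s = 2.732 m/day.

2.73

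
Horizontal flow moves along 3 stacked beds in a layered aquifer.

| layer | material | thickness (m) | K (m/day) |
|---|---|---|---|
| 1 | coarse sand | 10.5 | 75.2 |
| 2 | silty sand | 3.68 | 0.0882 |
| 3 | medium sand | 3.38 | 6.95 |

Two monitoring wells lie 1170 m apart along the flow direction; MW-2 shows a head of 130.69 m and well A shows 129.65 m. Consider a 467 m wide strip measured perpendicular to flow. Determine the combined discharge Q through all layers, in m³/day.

338

Flow is parallel to layering, so each bed carries its own Darcy discharge and the transmissivities add.
Σ(K_i·b_i) = 75.2×10.5 + 0.0882×3.68 + 6.95×3.38 = 813.4 m²/day.
Hydraulic gradient i = (130.69 − 129.65) / 1170 = 1.04 / 1170 = 0.0008889.
Q = Σ(K_i·b_i) · W · i = 813.4 × 467 × 0.0008889 = 337.7 m³/day.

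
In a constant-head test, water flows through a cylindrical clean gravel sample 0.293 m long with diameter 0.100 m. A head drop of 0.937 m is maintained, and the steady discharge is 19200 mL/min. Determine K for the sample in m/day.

Cross-sectional area A = π·(d/2)² = π × (0.100/2)² = 0.007854 m².
Convert discharge: 19200 mL/min = 0.0003200 m³/s.
Darcy's law rearranged: K = Q·L / (A·Δh) = 0.0003200 × 0.293 / (0.007854 × 0.937) = 0.01274 m/s = 1101 m/day.

1100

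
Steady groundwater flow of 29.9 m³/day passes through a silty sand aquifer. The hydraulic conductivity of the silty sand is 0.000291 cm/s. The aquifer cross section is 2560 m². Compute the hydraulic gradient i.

0.0465

Convert K: 0.000291 cm/s × 864 = 0.2514 m/day.
From Q = K·A·i, i = Q / (K·A) = 29.9 / (0.2514 × 2560) = 0.04645.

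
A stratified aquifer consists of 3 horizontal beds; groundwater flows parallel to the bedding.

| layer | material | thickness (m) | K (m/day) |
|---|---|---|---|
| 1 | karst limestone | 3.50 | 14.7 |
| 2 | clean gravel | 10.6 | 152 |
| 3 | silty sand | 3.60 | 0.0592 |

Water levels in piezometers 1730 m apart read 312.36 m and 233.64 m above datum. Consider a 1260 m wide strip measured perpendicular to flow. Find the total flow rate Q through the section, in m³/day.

Flow is parallel to layering, so each bed carries its own Darcy discharge and the transmissivities add.
Σ(K_i·b_i) = 14.7×3.50 + 152×10.6 + 0.0592×3.60 = 1663 m²/day.
Hydraulic gradient i = (312.36 − 233.64) / 1730 = 78.72 / 1730 = 0.04550.
Q = Σ(K_i·b_i) · W · i = 1663 × 1260 × 0.04550 = 95338 m³/day.

95300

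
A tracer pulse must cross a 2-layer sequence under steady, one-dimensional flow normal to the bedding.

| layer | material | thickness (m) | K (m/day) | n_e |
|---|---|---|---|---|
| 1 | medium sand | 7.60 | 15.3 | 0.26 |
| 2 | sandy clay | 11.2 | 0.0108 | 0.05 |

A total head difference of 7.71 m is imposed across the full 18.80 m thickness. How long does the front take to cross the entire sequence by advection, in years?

With flow normal to the layers, continuity requires the same specific discharge q through every layer.
Σ(b_i/K_i) = 7.60/15.3 + 11.2/0.0108 = 1038 d.
q = Δh / Σ(b_i/K_i) = 7.71 / 1038 = 0.007431 m/day.
In each layer the seepage velocity is v_i = q/n_i, so the layer transit time is t_i = b_i·n_i / q:
  layer 1 (medium sand): t_1 = 7.60 × 0.26 / 0.007431 = 265.9 d
  layer 2 (sandy clay): t_2 = 11.2 × 0.05 / 0.007431 = 75.36 d
Total t = Σ t_i = 341.3 days = 0.9343 years.

0.934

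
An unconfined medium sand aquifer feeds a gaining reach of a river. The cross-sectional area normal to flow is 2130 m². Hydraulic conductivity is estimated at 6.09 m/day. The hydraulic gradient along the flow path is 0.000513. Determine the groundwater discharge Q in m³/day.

Hydraulic gradient i = 0.000513.
Darcy's law: Q = K · A · i = 6.090 × 2130 × 0.0005130 = 6.654 m³/day.

6.65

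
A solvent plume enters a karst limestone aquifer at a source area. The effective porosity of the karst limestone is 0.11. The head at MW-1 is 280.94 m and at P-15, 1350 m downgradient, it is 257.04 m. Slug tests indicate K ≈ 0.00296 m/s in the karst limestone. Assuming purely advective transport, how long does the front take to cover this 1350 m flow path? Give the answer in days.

32.8

Convert K: 0.00296 m/s × 86400 = 255.7 m/day.
Hydraulic gradient i = (280.94 − 257.04) / 1350 = 23.9 / 1350 = 0.01770.
Darcy flux q = K · i = 255.7 × 0.01770 = 4.528 m/day.
Seepage velocity v = q / n_e = 4.528 / 0.11 = 41.16 m/day.
Travel time t = L / v = 1350 / 41.16 = 32.80 days.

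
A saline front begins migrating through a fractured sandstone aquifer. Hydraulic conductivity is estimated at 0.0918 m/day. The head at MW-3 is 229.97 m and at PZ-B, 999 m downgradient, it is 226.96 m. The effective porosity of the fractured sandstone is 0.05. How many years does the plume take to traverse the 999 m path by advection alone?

494

Hydraulic gradient i = (229.97 − 226.96) / 999 = 3.01 / 999 = 0.003013.
Darcy flux q = K · i = 0.09180 × 0.003013 = 0.0002766 m/day.
Seepage velocity v = q / n_e = 0.0002766 / 0.05 = 0.005532 m/day.
Travel time t = L / v = 999 / 0.005532 = 1.806e+05 days = 494.4 years.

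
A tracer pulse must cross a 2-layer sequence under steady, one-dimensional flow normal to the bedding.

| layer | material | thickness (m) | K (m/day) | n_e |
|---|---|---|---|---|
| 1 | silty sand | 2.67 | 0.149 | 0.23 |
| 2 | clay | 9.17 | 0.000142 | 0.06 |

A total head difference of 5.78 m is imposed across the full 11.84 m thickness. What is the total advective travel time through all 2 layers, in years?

35.6

With flow normal to the layers, continuity requires the same specific discharge q through every layer.
Σ(b_i/K_i) = 2.67/0.149 + 9.17/0.000142 = 64595 d.
q = Δh / Σ(b_i/K_i) = 5.78 / 64595 = 8.948e-05 m/day.
In each layer the seepage velocity is v_i = q/n_i, so the layer transit time is t_i = b_i·n_i / q:
  layer 1 (silty sand): t_1 = 2.67 × 0.23 / 8.948e-05 = 6863 d
  layer 2 (clay): t_2 = 9.17 × 0.06 / 8.948e-05 = 6149 d
Total t = Σ t_i = 13012 days = 35.62 years.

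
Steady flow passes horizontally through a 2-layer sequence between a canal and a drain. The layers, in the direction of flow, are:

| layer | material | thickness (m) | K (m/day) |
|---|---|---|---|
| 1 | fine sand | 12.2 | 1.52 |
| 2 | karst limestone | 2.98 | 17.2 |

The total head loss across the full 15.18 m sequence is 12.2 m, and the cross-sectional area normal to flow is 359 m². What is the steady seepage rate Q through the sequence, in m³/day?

Flow is perpendicular to layering, so the layers act in series and the equivalent K is the thickness-weighted harmonic mean.
Total thickness L = 12.2 + 2.98 = 15.18 m.
Σ(b_i/K_i) = 12.2/1.52 + 2.98/17.2 = 8.200 d.
K_eq = L / Σ(b_i/K_i) = 15.18 / 8.200 = 1.851 m/day.
Q = K_eq · A · (Δh/L) = 1.851 × 359 × (12.2/15.18) = 534.1 m³/day.

534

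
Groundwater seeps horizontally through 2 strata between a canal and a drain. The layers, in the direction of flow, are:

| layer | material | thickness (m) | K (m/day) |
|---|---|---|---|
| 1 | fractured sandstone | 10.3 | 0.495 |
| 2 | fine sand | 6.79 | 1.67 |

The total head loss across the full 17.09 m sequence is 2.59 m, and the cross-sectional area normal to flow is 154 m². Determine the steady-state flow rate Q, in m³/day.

Flow is perpendicular to layering, so the layers act in series and the equivalent K is the thickness-weighted harmonic mean.
Total thickness L = 10.3 + 6.79 = 17.09 m.
Σ(b_i/K_i) = 10.3/0.495 + 6.79/1.67 = 24.87 d.
K_eq = L / Σ(b_i/K_i) = 17.09 / 24.87 = 0.6871 m/day.
Q = K_eq · A · (Δh/L) = 0.6871 × 154 × (2.59/17.09) = 16.04 m³/day.

16.0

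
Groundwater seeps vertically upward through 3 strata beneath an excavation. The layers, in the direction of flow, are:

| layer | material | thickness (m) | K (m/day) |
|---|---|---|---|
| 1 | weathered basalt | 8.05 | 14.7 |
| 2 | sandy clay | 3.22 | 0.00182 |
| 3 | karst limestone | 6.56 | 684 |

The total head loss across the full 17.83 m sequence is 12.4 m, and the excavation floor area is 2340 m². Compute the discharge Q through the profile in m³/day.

Flow is perpendicular to layering, so the layers act in series and the equivalent K is the thickness-weighted harmonic mean.
Total thickness L = 8.05 + 3.22 + 6.56 = 17.83 m.
Σ(b_i/K_i) = 8.05/14.7 + 3.22/0.00182 + 6.56/684 = 1770 d.
K_eq = L / Σ(b_i/K_i) = 17.83 / 1770 = 0.01007 m/day.
Q = K_eq · A · (Δh/L) = 0.01007 × 2340 × (12.4/17.83) = 16.40 m³/day.

16.4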